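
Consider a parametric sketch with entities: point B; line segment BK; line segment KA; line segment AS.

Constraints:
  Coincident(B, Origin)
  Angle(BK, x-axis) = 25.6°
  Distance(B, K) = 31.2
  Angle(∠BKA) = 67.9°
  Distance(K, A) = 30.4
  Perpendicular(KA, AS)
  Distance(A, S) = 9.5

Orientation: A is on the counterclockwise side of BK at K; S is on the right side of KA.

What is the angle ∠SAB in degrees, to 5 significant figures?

147.16°

∠BKA = 67.9°, so KA runs at 25.6° + (180° − 67.9°) = 137.70° from the x-axis; with |KA| = 30.4, A = K + 30.4·(cos 137.70°, sin 137.70°) = (5.6524, 33.941). KA ⟂ AS; with |AS| = 9.5 on the right of KA, S = A + 9.5·(0.67301, 0.73963) = (12.046, 40.967). Then cos ∠SAB = AS·AB / (|AS||AB|), giving 147.16°.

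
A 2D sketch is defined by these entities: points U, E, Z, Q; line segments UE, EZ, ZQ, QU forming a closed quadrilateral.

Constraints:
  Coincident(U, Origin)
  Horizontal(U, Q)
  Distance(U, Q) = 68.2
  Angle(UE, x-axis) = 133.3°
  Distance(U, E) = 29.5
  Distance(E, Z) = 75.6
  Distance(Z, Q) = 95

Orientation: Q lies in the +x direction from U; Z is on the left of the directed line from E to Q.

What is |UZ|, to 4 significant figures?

86.62

Checks: |EZ| = 75.60 ✓; |ZQ| = 95.00 ✓.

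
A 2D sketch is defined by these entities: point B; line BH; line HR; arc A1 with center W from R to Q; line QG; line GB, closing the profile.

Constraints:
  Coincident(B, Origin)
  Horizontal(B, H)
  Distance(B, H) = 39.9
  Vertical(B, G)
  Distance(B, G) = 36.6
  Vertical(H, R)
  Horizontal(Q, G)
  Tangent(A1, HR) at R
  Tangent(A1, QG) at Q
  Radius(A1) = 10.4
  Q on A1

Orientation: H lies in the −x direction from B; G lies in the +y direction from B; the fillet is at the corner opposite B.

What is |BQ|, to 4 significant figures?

47.01

The virtual corner opposite B is at (-39.90, 36.60). Since A1 is tangent to HR there, WR ⟂ HR and A1 meets QG tangentially, so WQ is at right angles to QG, with radius 10.4, so the center W sits 10.4 in from both sides at W = (-29.50, 26.20). That places the tangent points at R = (-39.90, 26.20) on HR and Q = (-29.50, 36.60) on QG. Then |BQ| = |Q − B| = 47.01.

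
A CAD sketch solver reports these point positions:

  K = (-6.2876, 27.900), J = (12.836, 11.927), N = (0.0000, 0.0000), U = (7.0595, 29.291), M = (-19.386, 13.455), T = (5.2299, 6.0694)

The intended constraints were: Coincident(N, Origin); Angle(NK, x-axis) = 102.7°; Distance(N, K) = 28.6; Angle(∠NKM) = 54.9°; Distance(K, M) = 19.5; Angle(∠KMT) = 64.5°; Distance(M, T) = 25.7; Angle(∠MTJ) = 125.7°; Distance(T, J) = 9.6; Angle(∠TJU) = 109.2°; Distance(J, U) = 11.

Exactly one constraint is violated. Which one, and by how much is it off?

Distance(J, U) = 11 — off by 7.30.

N = (0.00, 0.00) ✓; NK at 102.7° ✓; |NK| = 28.60 ✓; ∠NKM = 54.90° ✓; |KM| = 19.50 ✓; ∠KMT = 64.50° ✓; |MT| = 25.70 ✓; ∠MTJ = 125.7° ✓; |TJ| = 9.600 ✓; ∠TJU = 109.2° ✓; |JU| = 18.30 ✗.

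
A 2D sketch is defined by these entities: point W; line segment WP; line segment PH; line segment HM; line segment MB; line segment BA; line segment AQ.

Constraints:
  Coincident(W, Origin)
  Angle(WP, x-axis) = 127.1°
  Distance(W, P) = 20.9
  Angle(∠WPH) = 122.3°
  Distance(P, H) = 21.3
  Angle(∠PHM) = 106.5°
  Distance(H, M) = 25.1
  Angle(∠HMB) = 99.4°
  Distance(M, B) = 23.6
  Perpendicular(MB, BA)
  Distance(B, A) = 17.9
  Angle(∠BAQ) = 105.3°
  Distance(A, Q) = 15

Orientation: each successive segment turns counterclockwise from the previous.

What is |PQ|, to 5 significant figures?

13.572

W is at the origin; WP runs at 127.1° with length 20.9, so P = (-12.607, 16.670). ∠WPH = 122.3° gives PH at -175.20° from the x-axis; with |PH| = 21.3, H = (-33.832, 14.887). ∠PHM = 106.5° gives HM at -101.70° from the x-axis; with |HM| = 25.1, M = (-38.922, -9.6913). ∠HMB = 99.4° gives MB at -21.100° from the x-axis; with |MB| = 23.6, B = (-16.905, -18.187). MB ⟂ BA, so BA runs at 68.900°; with |BA| = 17.9, A = (-10.461, -1.4874). ∠BAQ = 105.3° gives AQ at 143.60° from the x-axis; with |AQ| = 15.0, Q = (-22.534, 7.4139). Then |PQ| = |Q − P| = 13.572.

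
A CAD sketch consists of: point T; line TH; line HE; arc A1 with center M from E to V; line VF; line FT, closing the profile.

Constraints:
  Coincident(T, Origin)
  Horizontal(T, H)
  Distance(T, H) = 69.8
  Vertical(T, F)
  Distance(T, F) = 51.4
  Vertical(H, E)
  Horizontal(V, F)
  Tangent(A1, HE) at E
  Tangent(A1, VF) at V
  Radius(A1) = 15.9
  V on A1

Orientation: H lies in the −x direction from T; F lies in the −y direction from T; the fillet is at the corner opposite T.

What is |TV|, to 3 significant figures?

74.5

T is at the origin; TH is horizontal with |TH| = 69.8 and H on the −x side, so H = (-69.8, 0.00). T and F share the same x with |TF| = 51.4 and F on the −y side, so F = (0.00, -51.4). The virtual corner opposite T is at (-69.8, -51.4). Since A1 is tangent to HE there, ME ⟂ HE and tangency of A1 to VF means the radius MV is perpendicular to VF, with radius 15.9, so the center M sits 15.9 in from both sides at M = (-53.9, -35.5). That places the tangent points at E = (-69.8, -35.5) on HE and V = (-53.9, -51.4) on VF. Then |TV| = |V − T| = 74.5.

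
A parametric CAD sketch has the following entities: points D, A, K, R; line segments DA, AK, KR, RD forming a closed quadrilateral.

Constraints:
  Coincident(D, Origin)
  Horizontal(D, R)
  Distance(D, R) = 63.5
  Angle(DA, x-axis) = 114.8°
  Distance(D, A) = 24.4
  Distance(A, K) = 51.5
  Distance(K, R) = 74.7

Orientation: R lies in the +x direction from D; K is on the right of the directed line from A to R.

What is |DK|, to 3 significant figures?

29.6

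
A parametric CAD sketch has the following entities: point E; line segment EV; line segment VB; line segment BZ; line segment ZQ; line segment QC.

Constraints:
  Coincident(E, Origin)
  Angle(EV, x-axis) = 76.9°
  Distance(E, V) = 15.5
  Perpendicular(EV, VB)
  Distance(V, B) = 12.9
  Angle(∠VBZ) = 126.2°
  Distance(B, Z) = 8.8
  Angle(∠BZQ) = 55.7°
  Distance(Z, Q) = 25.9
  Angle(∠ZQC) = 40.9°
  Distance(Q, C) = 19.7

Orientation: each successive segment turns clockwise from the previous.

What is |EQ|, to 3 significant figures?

10.8

E is at the origin; EV runs at 76.9° with length 15.5, so V = (3.51, 15.1). The perpendicularity gives VB at right angles to EV, so VB runs at -13.1°; with |VB| = 12.9, B = (16.1, 12.2). ∠VBZ = 126.2° gives BZ at -66.9° from the x-axis; with |BZ| = 8.8, Z = (19.5, 4.08). ∠BZQ = 55.7° gives ZQ at 169° from the x-axis; with |ZQ| = 25.9, Q = (-5.88, 9.11). Then |EQ| = |Q − E| = 10.8.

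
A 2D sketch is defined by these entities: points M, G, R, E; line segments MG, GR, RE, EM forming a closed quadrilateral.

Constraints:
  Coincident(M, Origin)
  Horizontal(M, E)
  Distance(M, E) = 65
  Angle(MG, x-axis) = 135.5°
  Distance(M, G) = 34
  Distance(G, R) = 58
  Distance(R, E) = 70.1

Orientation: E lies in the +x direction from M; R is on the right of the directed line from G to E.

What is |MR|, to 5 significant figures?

28.437

M is at the origin; ME is horizontal with |ME| = 65.0 and E in +x, so E = (65.0, 0). MG runs at 135.5° with |MG| = 34.0, so G = (-24.251, 23.831). R is determined by |GR| = 58.0 and |RE| = 70.1 together: it lies at the intersection of circle(G, 58.0) and circle(E, 70.1). With |GE| = 92.377, the foot of the radical line on GE is 37.799 from G and the perpendicular offset is √(58.0² − 37.799²) = 43.991. Taking the right-of-GE solution: R = (0.92057, -28.422).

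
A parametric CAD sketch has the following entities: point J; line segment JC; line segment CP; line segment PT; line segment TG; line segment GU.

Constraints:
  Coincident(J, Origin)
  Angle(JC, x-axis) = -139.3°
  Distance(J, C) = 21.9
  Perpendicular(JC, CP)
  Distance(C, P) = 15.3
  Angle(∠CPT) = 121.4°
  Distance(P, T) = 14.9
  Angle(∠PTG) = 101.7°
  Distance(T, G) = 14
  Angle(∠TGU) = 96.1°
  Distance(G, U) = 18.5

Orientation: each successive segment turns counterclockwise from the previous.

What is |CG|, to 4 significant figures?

25.72

J is at the origin; JC runs at -139.3° with length 21.9, so C = (-16.60, -14.28). JC is perpendicular to CP, so CP runs at -49.30°; with |CP| = 15.3, P = (-6.626, -25.88). ∠CPT = 121.4° gives PT at 9.300° from the x-axis; with |PT| = 14.9, T = (8.078, -23.47). ∠PTG = 101.7° gives TG at 87.60° from the x-axis; with |TG| = 14.0, G = (8.664, -9.485). Then |CG| = |G − C| = 25.72.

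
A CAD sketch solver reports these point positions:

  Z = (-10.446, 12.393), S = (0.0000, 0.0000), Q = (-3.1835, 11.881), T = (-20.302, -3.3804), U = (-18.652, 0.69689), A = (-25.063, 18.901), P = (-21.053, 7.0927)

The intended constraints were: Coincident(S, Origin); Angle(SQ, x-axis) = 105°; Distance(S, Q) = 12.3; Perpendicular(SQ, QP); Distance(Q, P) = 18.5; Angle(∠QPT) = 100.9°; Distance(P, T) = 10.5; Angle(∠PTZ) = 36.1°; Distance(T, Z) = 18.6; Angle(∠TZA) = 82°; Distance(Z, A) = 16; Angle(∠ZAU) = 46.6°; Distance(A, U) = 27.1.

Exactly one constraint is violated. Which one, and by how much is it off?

Distance(A, U) = 27.1 — off by 7.80.

S = (0.00, 0.00) ✓; SQ at 105.0° ✓; |SQ| = 12.30 ✓; ∠(SQ, QP) = 90.00° ✓; |QP| = 18.50 ✓; ∠QPT = 100.9° ✓; |PT| = 10.50 ✓; ∠PTZ = 36.10° ✓; |TZ| = 18.60 ✓; ∠TZA = 82.00° ✓; |ZA| = 16.00 ✓; ∠ZAU = 46.60° ✓; |AU| = 19.30 ✗.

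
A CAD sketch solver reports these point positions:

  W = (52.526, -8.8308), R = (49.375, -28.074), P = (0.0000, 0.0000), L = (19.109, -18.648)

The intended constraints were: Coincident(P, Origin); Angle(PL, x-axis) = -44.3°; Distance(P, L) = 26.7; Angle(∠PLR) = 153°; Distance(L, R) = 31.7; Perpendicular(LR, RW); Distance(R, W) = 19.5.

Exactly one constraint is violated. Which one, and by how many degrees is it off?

Perpendicular(LR, RW) — off by 8.00°.

P = (0.00, 0.00) ✓; PL at -44.30° ✓; |PL| = 26.70 ✓; ∠PLR = 153.0° ✓; |LR| = 31.70 ✓; ∠(LR, RW) = 98.00° ✗; |RW| = 19.50 ✓.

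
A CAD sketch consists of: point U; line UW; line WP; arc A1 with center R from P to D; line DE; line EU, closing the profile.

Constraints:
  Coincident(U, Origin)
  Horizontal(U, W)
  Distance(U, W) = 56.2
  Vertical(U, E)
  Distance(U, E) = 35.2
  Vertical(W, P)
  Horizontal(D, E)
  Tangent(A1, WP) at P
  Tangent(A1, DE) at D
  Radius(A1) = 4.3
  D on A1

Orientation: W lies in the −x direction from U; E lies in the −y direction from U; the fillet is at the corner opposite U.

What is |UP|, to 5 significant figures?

64.135

U is at the origin; U and W share the same y with |UW| = 56.2 and W on the −x side, so W = (-56.200, 0.0000). U and E share the same x with |UE| = 35.2 and E on the −y side, so E = (0.0000, -35.200). The virtual corner opposite U is at (-56.200, -35.200). Since A1 is tangent to WP there, RP ⟂ WP and since A1 is tangent to DE there, RD ⟂ DE, with radius 4.3, so the center R sits 4.3 in from both sides at R = (-51.900, -30.900). That places the tangent points at P = (-56.200, -30.900) on WP and D = (-51.900, -35.200) on DE. Then |UP| = |P − U| = 64.135.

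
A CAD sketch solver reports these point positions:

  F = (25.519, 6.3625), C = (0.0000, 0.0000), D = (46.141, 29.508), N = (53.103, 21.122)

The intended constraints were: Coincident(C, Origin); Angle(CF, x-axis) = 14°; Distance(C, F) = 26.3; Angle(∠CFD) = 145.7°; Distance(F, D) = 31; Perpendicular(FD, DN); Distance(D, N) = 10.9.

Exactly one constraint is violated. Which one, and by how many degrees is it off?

Perpendicular(FD, DN) — off by 8.60°.

C = (0.00, 0.00) ✓; CF at 14.00° ✓; |CF| = 26.30 ✓; ∠CFD = 145.7° ✓; |FD| = 31.00 ✓; ∠(FD, DN) = 98.60° ✗; |DN| = 10.90 ✓.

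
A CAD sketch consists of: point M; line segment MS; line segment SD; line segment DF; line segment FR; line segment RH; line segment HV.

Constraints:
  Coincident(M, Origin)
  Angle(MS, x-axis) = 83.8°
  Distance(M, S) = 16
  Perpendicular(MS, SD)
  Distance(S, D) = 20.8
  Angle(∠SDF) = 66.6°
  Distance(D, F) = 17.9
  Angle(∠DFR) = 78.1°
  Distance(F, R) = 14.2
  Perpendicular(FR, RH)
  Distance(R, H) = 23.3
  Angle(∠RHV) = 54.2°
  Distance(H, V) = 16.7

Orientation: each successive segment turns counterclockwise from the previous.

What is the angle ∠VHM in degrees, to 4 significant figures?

49.05°

M is at the origin; MS runs at 83.8° with length 16.0, so S = (1.728, 15.91). MS ⟂ SD, so SD runs at 173.8°; with |SD| = 20.8, D = (-18.95, 18.15). ∠SDF = 66.6° gives DF at -72.80° from the x-axis; with |DF| = 17.9, F = (-13.66, 1.053). ∠DFR = 78.1° gives FR at 29.10° from the x-axis; with |FR| = 14.2, R = (-1.250, 7.959). FR ⟂ RH, so RH runs at 119.1°; with |RH| = 23.3, H = (-12.58, 28.32). ∠RHV = 54.2° gives HV at -115.1° from the x-axis; with |HV| = 16.7, V = (-19.67, 13.20). Then cos ∠VHM = HV·HM / (|HV||HM|), giving 49.05°.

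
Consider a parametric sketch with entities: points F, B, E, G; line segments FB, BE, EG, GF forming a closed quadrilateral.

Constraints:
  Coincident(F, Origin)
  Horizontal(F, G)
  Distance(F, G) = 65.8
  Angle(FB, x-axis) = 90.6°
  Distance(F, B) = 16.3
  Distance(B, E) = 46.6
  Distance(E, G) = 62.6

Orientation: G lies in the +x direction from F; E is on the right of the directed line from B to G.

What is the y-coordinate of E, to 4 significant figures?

-29.09

Checks: |BE| = 46.60 ✓; |EG| = 62.60 ✓.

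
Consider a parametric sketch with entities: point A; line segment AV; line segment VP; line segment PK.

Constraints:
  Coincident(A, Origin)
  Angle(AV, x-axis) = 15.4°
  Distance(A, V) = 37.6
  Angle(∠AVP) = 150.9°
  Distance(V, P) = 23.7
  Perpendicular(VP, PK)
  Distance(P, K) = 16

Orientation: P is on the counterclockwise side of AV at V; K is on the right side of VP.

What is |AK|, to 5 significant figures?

66.135

A is at the origin; AV runs at 15.4° with length 37.6, so V = 37.6·(cos 15.4°, sin 15.4°) = (36.250, 9.9849). ∠AVP = 150.9°, so VP runs at 15.4° + (180° − 150.9°) = 44.500° from the x-axis; with |VP| = 23.7, P = V + 23.7·(cos 44.500°, sin 44.500°) = (53.154, 26.596). VP ⟂ PK; with |PK| = 16.0 on the right of VP, K = P + 16.0·(0.70091, -0.71325) = (64.369, 15.184). Then |AK| = |K − A| = 66.135.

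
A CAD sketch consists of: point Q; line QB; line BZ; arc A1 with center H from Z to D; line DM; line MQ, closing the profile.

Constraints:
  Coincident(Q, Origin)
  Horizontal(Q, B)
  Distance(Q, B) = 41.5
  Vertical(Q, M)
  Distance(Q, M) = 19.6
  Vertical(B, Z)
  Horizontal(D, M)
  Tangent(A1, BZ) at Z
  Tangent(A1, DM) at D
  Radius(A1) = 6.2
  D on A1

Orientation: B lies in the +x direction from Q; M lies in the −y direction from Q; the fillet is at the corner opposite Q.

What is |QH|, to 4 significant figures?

37.76

Q and M share the same x with |QM| = 19.6 and M on the −y side, so M = (0.000, -19.60). The virtual corner opposite Q is at (41.50, -19.60). A1 meets BZ tangentially, so HZ is at right angles to BZ and since A1 is tangent to DM there, HD ⟂ DM, with radius 6.2, so the center H sits 6.2 in from both sides at H = (35.30, -13.40). Then |QH| = |H − Q| = 37.76.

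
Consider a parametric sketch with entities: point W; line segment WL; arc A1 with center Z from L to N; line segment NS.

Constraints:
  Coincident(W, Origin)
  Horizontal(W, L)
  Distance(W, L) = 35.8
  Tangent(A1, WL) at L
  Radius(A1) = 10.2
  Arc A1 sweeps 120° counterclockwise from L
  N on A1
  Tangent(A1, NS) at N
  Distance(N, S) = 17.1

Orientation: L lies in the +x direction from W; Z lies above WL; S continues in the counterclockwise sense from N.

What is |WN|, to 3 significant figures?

47.2

W is at the origin; WL is horizontal with |WL| = 35.8 and L on the +x side, so L = (35.8, 0.00). Since A1 is tangent to WL there, ZL ⟂ WL, so Z = L + (0, 10.2) = (35.8, 10.2). On A1, L sits at bearing -90° from Z; a 120° counterclockwise sweep puts N at bearing 30°, so N = Z + 10.2·(cos 30°, sin 30°) = (44.6, 15.3). Then |WN| = |N − W| = 47.2.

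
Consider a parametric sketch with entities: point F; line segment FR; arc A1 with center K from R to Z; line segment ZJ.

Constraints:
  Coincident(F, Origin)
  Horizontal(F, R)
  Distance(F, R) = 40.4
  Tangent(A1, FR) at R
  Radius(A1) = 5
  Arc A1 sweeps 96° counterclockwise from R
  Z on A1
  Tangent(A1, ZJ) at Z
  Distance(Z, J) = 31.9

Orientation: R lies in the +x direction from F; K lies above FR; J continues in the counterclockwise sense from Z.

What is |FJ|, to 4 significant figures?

56.17

F is at the origin; FR is horizontal with |FR| = 40.4 and R on the +x side, so R = (40.40, 0.000). Since A1 is tangent to FR there, KR ⟂ FR, so K = R + (0, 5) = (40.40, 5.000). On A1, R sits at bearing -90° from K; a 96° counterclockwise sweep puts Z at bearing 6°, so Z = K + 5.0·(cos 6°, sin 6°) = (45.37, 5.523). Since A1 is tangent to ZJ there, KZ ⟂ ZJ, so ZJ runs along (−sin 6°, cos 6°); with |ZJ| = 31.9, J = (42.04, 37.25). Then |FJ| = |J − F| = 56.17.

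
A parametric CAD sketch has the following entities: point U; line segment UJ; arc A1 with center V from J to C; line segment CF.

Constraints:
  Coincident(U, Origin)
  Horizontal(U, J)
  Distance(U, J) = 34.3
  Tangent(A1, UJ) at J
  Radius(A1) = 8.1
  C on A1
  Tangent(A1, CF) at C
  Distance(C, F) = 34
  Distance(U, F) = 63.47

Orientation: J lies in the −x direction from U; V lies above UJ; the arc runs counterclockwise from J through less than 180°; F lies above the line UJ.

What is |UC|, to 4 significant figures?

31.03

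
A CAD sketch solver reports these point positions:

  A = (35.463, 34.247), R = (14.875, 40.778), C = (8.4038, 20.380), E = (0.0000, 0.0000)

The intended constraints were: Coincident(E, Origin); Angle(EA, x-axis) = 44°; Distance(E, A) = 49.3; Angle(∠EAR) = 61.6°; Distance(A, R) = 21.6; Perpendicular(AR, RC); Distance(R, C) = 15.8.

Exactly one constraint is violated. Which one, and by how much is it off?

Distance(R, C) = 15.8 — off by 5.60.

E = (0.00, 0.00) ✓; EA at 44.00° ✓; |EA| = 49.30 ✓; ∠EAR = 61.60° ✓; |AR| = 21.60 ✓; ∠(AR, RC) = 90.00° ✓; |RC| = 21.40 ✗.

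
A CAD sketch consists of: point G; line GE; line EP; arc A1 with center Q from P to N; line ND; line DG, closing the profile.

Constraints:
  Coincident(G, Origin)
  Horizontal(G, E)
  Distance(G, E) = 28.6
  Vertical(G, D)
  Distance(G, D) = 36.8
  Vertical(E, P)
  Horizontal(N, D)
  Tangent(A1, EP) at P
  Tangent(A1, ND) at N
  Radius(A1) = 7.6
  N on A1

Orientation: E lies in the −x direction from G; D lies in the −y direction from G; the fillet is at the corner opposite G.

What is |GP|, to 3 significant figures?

40.9

G is at the origin; G and E share the same y with |GE| = 28.6 and E on the −x side, so E = (-28.6, 0.00). GD is vertical with |GD| = 36.8 and D on the −y side, so D = (0.00, -36.8). The virtual corner opposite G is at (-28.6, -36.8). A1 meets EP tangentially, so QP is at right angles to EP and A1 meets ND tangentially, so QN is at right angles to ND, with radius 7.6, so the center Q sits 7.6 in from both sides at Q = (-21.0, -29.2). That places the tangent points at P = (-28.6, -29.2) on EP and N = (-21.0, -36.8) on ND. Then |GP| = |P − G| = 40.9.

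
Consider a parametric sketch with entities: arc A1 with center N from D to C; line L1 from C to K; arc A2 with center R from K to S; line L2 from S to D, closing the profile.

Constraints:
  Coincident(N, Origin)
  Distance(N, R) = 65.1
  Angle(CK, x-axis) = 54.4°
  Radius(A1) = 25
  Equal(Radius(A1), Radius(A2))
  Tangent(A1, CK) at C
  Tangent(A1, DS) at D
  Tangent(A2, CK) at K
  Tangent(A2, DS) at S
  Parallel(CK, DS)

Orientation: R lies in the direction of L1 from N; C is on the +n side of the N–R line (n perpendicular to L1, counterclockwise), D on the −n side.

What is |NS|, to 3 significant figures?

69.7

Tangency of A1 to both parallel lines with radius 25.0 puts C and D at N ± 25.0·n: C = (-20.3, 14.6), D = (20.3, -14.6). Equal radii place K and S the same way about R: K = R + 25.0·n = (17.6, 67.5), S = R − 25.0·n = (58.2, 38.4). Then |NS| = |S − N| = 69.7.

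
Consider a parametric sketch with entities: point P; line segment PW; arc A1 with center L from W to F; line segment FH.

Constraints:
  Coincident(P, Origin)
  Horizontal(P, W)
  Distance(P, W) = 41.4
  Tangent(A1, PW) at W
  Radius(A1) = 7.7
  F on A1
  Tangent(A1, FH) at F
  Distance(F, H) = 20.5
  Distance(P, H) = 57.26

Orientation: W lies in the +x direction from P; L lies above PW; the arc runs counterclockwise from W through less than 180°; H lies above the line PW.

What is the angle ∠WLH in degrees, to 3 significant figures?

157°

P is at the origin; P and W share the same y with |PW| = 41.4 and W on the +x side, so W = (41.4, 0.00). Tangency of A1 to PW means the radius LW is perpendicular to PW, so L = W + (0, 7.7) = (41.4, 7.70). Since LF ⟂ FH (tangency), |LH| = √(7.7² + 20.5²) = 21.9 regardless of where F sits on A1. So H lies on both circle(P, 57.26) and circle(L, 21.9); the above-PW intersection is H = (50.0, 27.8). F is the foot of the tangent from H: F = (49.1, 7.34).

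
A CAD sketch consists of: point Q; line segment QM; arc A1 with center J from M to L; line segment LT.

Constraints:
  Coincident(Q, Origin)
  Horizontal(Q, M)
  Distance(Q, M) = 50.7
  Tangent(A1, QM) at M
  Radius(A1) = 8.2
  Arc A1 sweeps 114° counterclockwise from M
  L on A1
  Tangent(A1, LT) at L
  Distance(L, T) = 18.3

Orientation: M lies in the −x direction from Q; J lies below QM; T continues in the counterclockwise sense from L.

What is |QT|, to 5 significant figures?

58.083

On A1, M sits at bearing 90° from J; a 114° counterclockwise sweep puts L at bearing 204°, so L = J + 8.2·(cos 204°, sin 204°) = (-58.191, -11.535). A1 meets LT tangentially, so JL is at right angles to LT, so LT runs along (−sin 204°, cos 204°); with |LT| = 18.3, T = (-50.748, -28.253). Then |QT| = |T − Q| = 58.083.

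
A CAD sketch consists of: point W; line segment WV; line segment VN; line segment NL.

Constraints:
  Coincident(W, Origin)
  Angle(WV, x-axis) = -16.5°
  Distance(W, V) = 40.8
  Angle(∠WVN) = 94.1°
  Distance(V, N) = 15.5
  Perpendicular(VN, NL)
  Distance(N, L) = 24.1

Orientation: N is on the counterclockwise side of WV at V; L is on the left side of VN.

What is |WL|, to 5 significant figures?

24.791

W is at the origin; WV runs at -16.5° with length 40.8, so V = 40.8·(cos -16.5°, sin -16.5°) = (39.120, -11.588). ∠WVN = 94.1°, so VN runs at -16.5° + (180° − 94.1°) = 69.400° from the x-axis; with |VN| = 15.5, N = V + 15.5·(cos 69.400°, sin 69.400°) = (44.573, 2.9211). VN ⟂ NL; with |NL| = 24.1 on the left of VN, L = N + 24.1·(-0.93606, 0.35184) = (22.014, 11.400). Then |WL| = |L − W| = 24.791.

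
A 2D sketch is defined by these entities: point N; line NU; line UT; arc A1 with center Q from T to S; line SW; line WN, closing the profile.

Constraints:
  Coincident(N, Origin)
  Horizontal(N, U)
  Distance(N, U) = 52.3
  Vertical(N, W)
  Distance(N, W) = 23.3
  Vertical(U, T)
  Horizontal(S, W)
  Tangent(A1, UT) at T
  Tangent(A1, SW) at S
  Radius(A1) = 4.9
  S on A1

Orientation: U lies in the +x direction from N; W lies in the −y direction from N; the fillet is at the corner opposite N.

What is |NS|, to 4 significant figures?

52.82

The virtual corner opposite N is at (52.30, -23.30). A1 meets UT tangentially, so QT is at right angles to UT and tangency of A1 to SW means the radius QS is perpendicular to SW, with radius 4.9, so the center Q sits 4.9 in from both sides at Q = (47.40, -18.40). That places the tangent points at T = (52.30, -18.40) on UT and S = (47.40, -23.30) on SW. Then |NS| = |S − N| = 52.82.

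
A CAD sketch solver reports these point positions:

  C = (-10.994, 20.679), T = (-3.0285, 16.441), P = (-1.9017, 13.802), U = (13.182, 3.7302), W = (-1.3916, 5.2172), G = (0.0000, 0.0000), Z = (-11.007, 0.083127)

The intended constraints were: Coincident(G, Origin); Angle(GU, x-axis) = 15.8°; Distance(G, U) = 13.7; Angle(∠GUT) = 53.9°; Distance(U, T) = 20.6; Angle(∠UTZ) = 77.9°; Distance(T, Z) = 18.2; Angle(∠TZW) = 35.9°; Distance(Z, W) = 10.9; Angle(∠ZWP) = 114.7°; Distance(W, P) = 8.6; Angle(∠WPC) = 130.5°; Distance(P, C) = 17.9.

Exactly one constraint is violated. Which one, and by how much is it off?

Distance(P, C) = 17.9 — off by 6.50.

G = (0.00, 0.00) ✓; GU at 15.80° ✓; |GU| = 13.70 ✓; ∠GUT = 53.90° ✓; |UT| = 20.60 ✓; ∠UTZ = 77.90° ✓; |TZ| = 18.20 ✓; ∠TZW = 35.90° ✓; |ZW| = 10.90 ✓; ∠ZWP = 114.7° ✓; |WP| = 8.600 ✓; ∠WPC = 130.5° ✓; |PC| = 11.40 ✗.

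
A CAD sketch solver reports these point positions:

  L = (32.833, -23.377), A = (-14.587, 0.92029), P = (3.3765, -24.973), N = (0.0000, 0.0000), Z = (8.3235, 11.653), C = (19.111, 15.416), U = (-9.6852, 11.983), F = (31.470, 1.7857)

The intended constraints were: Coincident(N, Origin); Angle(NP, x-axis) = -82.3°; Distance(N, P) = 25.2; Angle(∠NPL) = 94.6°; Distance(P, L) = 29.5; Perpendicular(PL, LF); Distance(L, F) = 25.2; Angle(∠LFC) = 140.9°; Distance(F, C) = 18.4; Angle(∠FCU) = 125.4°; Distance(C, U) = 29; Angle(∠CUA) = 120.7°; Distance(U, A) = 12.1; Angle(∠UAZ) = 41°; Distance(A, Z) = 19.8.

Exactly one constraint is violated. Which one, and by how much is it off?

Distance(A, Z) = 19.8 — off by 5.50.

N = (0.00, 0.00) ✓; NP at -82.30° ✓; |NP| = 25.20 ✓; ∠NPL = 94.60° ✓; |PL| = 29.50 ✓; ∠(PL, LF) = 90.00° ✓; |LF| = 25.20 ✓; ∠LFC = 140.9° ✓; |FC| = 18.40 ✓; ∠FCU = 125.4° ✓; |CU| = 29.00 ✓; ∠CUA = 120.7° ✓; |UA| = 12.10 ✓; ∠UAZ = 41.00° ✓; |AZ| = 25.30 ✗.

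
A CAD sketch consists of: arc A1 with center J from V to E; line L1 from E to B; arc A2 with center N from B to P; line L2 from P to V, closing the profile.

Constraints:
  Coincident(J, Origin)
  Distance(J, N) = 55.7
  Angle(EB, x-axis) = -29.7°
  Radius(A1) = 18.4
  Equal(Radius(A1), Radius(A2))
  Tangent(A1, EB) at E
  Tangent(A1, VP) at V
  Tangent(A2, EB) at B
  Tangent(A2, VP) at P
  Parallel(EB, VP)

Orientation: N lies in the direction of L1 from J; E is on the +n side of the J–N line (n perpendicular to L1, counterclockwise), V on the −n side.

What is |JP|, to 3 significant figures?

58.7

The slot axis is L1's direction at -29.7°, so u = (cos -29.7°, sin -29.7°) = (0.869, -0.495) and n = (−sin -29.7°, cos -29.7°) = (0.495, 0.869). J is at the origin and N lies 55.7 along u from J, so N = 55.7·u = (48.4, -27.6). Tangency of A1 to both parallel lines with radius 18.4 puts E and V at J ± 18.4·n: E = (9.12, 16.0), V = (-9.12, -16.0). Equal radii place B and P the same way about N: B = N + 18.4·n = (57.5, -11.6), P = N − 18.4·n = (39.3, -43.6). Then |JP| = |P − J| = 58.7.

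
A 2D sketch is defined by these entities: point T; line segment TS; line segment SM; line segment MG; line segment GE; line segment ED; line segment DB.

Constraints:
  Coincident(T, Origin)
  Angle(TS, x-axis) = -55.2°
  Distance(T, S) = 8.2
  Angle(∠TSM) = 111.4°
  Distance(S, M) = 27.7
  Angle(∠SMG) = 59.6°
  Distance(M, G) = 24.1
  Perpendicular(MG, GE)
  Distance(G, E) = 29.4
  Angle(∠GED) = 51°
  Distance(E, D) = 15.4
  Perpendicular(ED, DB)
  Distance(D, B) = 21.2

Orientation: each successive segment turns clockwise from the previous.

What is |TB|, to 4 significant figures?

19.66

T is at the origin; TS runs at -55.2° with length 8.2, so S = (4.680, -6.733). ∠TSM = 111.4° gives SM at -123.8° from the x-axis; with |SM| = 27.7, M = (-10.73, -29.75). ∠SMG = 59.6° gives MG at 115.8° from the x-axis; with |MG| = 24.1, G = (-21.22, -8.054). MG is perpendicular to GE, so GE runs at 25.80°; with |GE| = 29.4, E = (5.251, 4.742). ∠GED = 51.0° gives ED at -103.2° from the x-axis; with |ED| = 15.4, D = (1.734, -10.25). ED is perpendicular to DB, so DB runs at 166.8°; with |DB| = 21.2, B = (-18.91, -5.410). Then |TB| = |B − T| = 19.66.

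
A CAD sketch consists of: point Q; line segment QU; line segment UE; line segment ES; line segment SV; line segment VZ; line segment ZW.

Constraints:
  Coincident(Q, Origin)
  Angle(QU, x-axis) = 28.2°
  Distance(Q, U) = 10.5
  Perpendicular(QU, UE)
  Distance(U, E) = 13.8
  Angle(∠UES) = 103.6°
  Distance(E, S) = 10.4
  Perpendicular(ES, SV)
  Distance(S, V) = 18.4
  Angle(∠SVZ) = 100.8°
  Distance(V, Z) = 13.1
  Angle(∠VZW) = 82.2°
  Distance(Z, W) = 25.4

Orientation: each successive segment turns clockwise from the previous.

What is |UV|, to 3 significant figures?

14.5

Q is at the origin; QU runs at 28.2° with length 10.5, so U = (9.25, 4.96). QU ⟂ UE, so UE runs at -61.8°; with |UE| = 13.8, E = (15.8, -7.20). ∠UES = 103.6° gives ES at -138° from the x-axis; with |ES| = 10.4, S = (8.02, -14.1). The perpendicularity gives SV at right angles to ES, so SV runs at 132°; with |SV| = 18.4, V = (-4.24, -0.415). Then |UV| = |V − U| = 14.5.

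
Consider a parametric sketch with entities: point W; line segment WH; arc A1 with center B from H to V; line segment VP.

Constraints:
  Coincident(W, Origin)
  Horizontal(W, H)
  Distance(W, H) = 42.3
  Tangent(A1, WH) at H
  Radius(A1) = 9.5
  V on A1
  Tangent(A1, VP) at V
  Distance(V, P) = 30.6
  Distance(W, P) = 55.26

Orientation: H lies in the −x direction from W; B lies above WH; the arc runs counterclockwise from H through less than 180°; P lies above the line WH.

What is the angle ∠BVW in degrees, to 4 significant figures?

154.2°

W is at the origin; W and H share the same y with |WH| = 42.3 and H on the −x side, so H = (-42.30, 0.000). Since A1 is tangent to WH there, BH ⟂ WH, so B = H + (0, 9.5) = (-42.30, 9.500). Since BV ⟂ VP (tangency), |BP| = √(9.5² + 30.6²) = 32.04 regardless of where V sits on A1. So P lies on both circle(W, 55.26) and circle(B, 32.04); the above-WH intersection is P = (-36.95, 41.09). V is the foot of the tangent from P: V = (-32.88, 10.76).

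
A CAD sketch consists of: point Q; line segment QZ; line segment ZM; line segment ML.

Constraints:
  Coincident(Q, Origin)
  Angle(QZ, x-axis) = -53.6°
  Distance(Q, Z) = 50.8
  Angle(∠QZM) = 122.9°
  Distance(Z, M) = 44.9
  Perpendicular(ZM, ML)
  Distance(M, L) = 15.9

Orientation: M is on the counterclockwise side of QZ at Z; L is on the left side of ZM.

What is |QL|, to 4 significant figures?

77.27

∠QZM = 122.9°, so ZM runs at -53.6° + (180° − 122.9°) = 3.500° from the x-axis; with |ZM| = 44.9, M = Z + 44.9·(cos 3.500°, sin 3.500°) = (74.96, -38.15). ZM is perpendicular to ML; with |ML| = 15.9 on the left of ZM, L = M + 15.9·(-0.06105, 0.9981) = (73.99, -22.28). Then |QL| = |L − Q| = 77.27.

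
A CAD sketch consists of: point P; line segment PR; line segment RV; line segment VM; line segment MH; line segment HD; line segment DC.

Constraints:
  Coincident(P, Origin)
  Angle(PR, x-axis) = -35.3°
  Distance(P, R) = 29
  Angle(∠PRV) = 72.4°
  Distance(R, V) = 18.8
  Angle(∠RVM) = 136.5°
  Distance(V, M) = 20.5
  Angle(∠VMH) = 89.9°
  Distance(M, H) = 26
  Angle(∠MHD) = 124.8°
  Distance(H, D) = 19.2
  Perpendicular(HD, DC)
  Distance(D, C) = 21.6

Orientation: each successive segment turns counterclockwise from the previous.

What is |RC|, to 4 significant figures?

8.657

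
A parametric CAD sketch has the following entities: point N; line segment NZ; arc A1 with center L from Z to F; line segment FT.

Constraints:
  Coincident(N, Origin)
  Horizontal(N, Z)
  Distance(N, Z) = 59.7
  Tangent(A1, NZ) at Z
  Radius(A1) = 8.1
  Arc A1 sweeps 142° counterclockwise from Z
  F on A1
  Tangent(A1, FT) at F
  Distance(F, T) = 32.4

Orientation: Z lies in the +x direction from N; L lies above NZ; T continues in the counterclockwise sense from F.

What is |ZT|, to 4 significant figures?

40.09

N is at the origin; N and Z share the same y with |NZ| = 59.7 and Z on the +x side, so Z = (59.70, 0.000). Tangency of A1 to NZ means the radius LZ is perpendicular to NZ, so L = Z + (0, 8.1) = (59.70, 8.100). On A1, Z sits at bearing -90° from L; a 142° counterclockwise sweep puts F at bearing 52°, so F = L + 8.1·(cos 52°, sin 52°) = (64.69, 14.48). The tangent condition forces LF to be normal to FT, so FT runs along (−sin 52°, cos 52°); with |FT| = 32.4, T = (39.16, 34.43). Then |ZT| = |T − Z| = 40.09.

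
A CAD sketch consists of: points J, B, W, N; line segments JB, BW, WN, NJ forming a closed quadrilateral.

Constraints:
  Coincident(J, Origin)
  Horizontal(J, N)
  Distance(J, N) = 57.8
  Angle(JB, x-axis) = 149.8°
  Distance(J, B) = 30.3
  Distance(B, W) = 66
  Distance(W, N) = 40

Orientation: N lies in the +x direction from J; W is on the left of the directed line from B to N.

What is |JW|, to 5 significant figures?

50.402

Checks: |BW| = 66.00 ✓; |WN| = 40.00 ✓.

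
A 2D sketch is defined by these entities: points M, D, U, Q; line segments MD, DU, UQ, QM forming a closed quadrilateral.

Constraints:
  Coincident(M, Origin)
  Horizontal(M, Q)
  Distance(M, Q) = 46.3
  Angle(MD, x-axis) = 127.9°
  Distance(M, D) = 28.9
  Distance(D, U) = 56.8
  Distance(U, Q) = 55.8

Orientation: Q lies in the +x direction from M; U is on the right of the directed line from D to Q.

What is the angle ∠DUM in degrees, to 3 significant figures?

18.2°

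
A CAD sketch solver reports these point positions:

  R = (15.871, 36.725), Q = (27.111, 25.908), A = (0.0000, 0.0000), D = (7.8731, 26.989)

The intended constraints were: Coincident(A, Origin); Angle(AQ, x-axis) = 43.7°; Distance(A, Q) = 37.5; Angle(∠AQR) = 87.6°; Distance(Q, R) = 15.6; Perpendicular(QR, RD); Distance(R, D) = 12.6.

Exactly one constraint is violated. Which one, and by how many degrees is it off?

Perpendicular(QR, RD) — off by 4.50°.

A = (0.00, 0.00) ✓; AQ at 43.70° ✓; |AQ| = 37.50 ✓; ∠AQR = 87.60° ✓; |QR| = 15.60 ✓; ∠(QR, RD) = 94.50° ✗; |RD| = 12.60 ✓.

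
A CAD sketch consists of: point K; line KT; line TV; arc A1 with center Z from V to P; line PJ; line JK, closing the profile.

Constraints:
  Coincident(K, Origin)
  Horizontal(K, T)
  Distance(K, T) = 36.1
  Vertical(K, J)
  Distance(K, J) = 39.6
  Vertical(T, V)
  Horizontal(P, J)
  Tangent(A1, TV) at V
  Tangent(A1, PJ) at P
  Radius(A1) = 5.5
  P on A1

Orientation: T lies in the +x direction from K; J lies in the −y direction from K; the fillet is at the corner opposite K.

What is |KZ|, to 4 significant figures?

45.82

K is at the origin; KT is horizontal with |KT| = 36.1 and T on the +x side, so T = (36.10, 0.000). K and J share the same x with |KJ| = 39.6 and J on the −y side, so J = (0.000, -39.60). The virtual corner opposite K is at (36.10, -39.60). Tangency of A1 to TV means the radius ZV is perpendicular to TV and A1 meets PJ tangentially, so ZP is at right angles to PJ, with radius 5.5, so the center Z sits 5.5 in from both sides at Z = (30.60, -34.10). Then |KZ| = |Z − K| = 45.82.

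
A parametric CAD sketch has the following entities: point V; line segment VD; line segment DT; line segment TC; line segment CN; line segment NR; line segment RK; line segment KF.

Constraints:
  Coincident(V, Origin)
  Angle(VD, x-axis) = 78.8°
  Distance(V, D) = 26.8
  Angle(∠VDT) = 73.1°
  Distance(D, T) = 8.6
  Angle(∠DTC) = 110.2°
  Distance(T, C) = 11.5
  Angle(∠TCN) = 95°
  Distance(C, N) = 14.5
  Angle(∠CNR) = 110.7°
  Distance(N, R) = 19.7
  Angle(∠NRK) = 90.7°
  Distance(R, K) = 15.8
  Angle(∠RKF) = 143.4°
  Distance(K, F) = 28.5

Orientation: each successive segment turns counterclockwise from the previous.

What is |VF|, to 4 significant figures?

42.15

V is at the origin; VD runs at 78.8° with length 26.8, so D = (5.205, 26.29). ∠VDT = 73.1° gives DT at -174.3° from the x-axis; with |DT| = 8.6, T = (-3.352, 25.44). ∠DTC = 110.2° gives TC at -104.5° from the x-axis; with |TC| = 11.5, C = (-6.231, 14.30). ∠TCN = 95.0° gives CN at -19.50° from the x-axis; with |CN| = 14.5, N = (7.437, 9.462). ∠CNR = 110.7° gives NR at 49.80° from the x-axis; with |NR| = 19.7, R = (20.15, 24.51). ∠NRK = 90.7° gives RK at 139.1° from the x-axis; with |RK| = 15.8, K = (8.210, 34.85). ∠RKF = 143.4° gives KF at 175.7° from the x-axis; with |KF| = 28.5, F = (-20.21, 36.99). Then |VF| = |F − V| = 42.15.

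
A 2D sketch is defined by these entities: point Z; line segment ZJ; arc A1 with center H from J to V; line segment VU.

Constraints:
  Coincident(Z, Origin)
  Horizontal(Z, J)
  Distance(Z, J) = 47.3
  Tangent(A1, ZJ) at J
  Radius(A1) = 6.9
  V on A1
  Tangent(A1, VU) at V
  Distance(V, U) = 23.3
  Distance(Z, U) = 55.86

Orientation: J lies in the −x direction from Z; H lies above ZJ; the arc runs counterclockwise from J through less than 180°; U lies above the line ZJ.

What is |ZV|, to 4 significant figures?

41.51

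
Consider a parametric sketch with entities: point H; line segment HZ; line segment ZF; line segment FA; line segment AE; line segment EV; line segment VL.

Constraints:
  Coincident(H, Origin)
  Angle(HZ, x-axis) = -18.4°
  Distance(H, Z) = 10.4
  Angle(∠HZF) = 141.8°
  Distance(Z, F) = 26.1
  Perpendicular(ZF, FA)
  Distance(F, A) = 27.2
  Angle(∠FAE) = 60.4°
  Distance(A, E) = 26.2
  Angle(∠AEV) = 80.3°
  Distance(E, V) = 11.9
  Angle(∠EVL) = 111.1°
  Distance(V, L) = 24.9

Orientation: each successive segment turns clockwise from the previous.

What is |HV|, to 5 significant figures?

19.079

H is at the origin; HZ runs at -18.4° with length 10.4, so Z = (9.8683, -3.2827). ∠HZF = 141.8° gives ZF at -56.600° from the x-axis; with |ZF| = 26.1, F = (24.236, -25.072). The perpendicularity gives FA at right angles to ZF, so FA runs at -146.60°; with |FA| = 27.2, A = (1.5280, -40.045). ∠FAE = 60.4° gives AE at 93.800° from the x-axis; with |AE| = 26.2, E = (-0.20838, -13.903). ∠AEV = 80.3° gives EV at -5.9000° from the x-axis; with |EV| = 11.9, V = (11.629, -15.126). Then |HV| = |V − H| = 19.079.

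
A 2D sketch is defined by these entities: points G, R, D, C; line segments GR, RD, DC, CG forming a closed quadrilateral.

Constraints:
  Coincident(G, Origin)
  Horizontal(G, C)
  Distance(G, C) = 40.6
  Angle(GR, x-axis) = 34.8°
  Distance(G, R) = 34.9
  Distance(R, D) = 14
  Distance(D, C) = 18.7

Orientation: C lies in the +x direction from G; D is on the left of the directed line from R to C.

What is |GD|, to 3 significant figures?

46.5

G is at the origin; G and C share the same y with |GC| = 40.6 and C in +x, so C = (40.6, 0). GR runs at 34.8° with |GR| = 34.9, so R = (28.7, 19.9). D is determined by |RD| = 14.0 and |DC| = 18.7 together: it lies at the intersection of circle(R, 14.0) and circle(C, 18.7). With |RC| = 23.2, the foot of the radical line on RC is 8.30 from R and the perpendicular offset is √(14.0² − 8.30²) = 11.3. Taking the left-of-RC solution: D = (42.6, 18.6).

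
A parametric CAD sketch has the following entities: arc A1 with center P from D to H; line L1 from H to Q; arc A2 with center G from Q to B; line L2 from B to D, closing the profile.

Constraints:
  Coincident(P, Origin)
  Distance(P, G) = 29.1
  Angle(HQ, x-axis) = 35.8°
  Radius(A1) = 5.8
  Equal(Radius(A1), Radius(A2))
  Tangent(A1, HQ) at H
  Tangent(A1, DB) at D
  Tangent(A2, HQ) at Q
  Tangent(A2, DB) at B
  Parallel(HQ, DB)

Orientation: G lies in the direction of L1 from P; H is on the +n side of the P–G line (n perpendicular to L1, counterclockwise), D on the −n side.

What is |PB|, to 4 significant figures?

29.67

Tangency of A1 to both parallel lines with radius 5.8 puts H and D at P ± 5.8·n: H = (-3.393, 4.704), D = (3.393, -4.704). Equal radii place Q and B the same way about G: Q = G + 5.8·n = (20.21, 21.73), B = G − 5.8·n = (26.99, 12.32). Then |PB| = |B − P| = 29.67.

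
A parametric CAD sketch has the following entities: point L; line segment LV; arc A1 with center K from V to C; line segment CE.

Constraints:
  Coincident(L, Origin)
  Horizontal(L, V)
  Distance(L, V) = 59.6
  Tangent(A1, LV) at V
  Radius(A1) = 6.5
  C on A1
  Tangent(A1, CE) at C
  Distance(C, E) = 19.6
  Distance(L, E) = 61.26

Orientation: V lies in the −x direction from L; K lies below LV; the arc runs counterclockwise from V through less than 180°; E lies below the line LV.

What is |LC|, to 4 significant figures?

65.92

L is at the origin; L and V share the same y with |LV| = 59.6 and V on the −x side, so V = (-59.60, 0.000). Since A1 is tangent to LV there, KV ⟂ LV, so K = V + (0, -6.5) = (-59.60, -6.500). Since KC ⟂ CE (tangency), |KE| = √(6.5² + 19.6²) = 20.65 regardless of where C sits on A1. So E lies on both circle(L, 61.26) and circle(K, 20.65); the below-LV intersection is E = (-55.15, -26.66). C is the foot of the tangent from E: C = (-65.18, -9.827).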